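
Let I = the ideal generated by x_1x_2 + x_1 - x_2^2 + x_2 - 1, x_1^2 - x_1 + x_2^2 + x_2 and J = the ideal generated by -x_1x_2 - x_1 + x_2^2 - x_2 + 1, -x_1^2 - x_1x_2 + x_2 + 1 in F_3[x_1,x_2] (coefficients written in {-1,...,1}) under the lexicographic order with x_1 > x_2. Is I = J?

Yes, the ideals are equal.

Two ideals are equal iff their reduced Gröbner bases coincide (the reduced basis is unique for a fixed ordering).
Buchberger on the first generating set:
f_1 = x_1x_2 + x_1 - x_2^2 + x_2 - 1, LT = x_1x_2.
f_2 = x_1^2 - x_1 + x_2^2 + x_2, LT = x_1^2.

S(f_1,f_2): lcm = x_1^2x_2. S = x_1^2 - x_1x_2^2 - x_1x_2 - x_1 - x_2^3 - x_2^2.
  leading term x_1^2: subtract (1)·f_2 from x_1^2 - x_1x_2^2 - x_1x_2 - x_1 - x_2^3 - x_2^2 → -x_1x_2^2 - x_1x_2 - x_2^3 + x_2^2 - x_2
  leading term x_1x_2^2: subtract (-x_2)·f_1 from -x_1x_2^2 - x_1x_2 - x_2^3 + x_2^2 - x_2 → x_2^3 - x_2^2 + x_2
  leading term x_2^3: no divisor's leading term divides it; move x_2^3 to the remainder.
  leading term x_2^2: no divisor's leading term divides it; move -x_2^2 to the remainder.
  leading term x_2: no divisor's leading term divides it; move x_2 to the remainder.
  remainder x_2^3 - x_2^2 + x_2 ≠ 0; add g_3 = x_2^3 - x_2^2 + x_2 to the basis.

The other S-polynomials (S(f_1,g_3), S(f_2,g_3)) all reduce to 0 modulo the current basis, so we have a Gröbner basis.
Inter-reduce: drop elements whose leading term is divisible by another's, tail-reduce, and make monic.
Reduced Gröbner basis: {x_1^2 - x_1 + x_2^2 + x_2, x_1x_2 + x_1 - x_2^2 + x_2 - 1, x_2^3 - x_2^2 + x_2}.

Buchberger on the second generating set:
h_1 = -x_1x_2 - x_1 + x_2^2 - x_2 + 1, LT = x_1x_2.
h_2 = -x_1^2 - x_1x_2 + x_2 + 1, LT = x_1^2.

S(h_1,h_2): lcm = x_1^2x_2. S = x_1^2 + x_1x_2^2 + x_1x_2 - x_1 + x_2^2 + x_2.
  leading term x_1^2: subtract (-1)·h_2 from x_1^2 + x_1x_2^2 + x_1x_2 - x_1 + x_2^2 + x_2 → x_1x_2^2 - x_1 + x_2^2 - x_2 + 1
  leading term x_1x_2^2: subtract (-x_2)·h_1 from x_1x_2^2 - x_1 + x_2^2 - x_2 + 1 → -x_1x_2 - x_1 + x_2^3 + 1
  leading term x_1x_2: subtract (1)·h_1 from -x_1x_2 - x_1 + x_2^3 + 1 → x_2^3 - x_2^2 + x_2
  leading term x_2^3: no divisor's leading term divides it; move x_2^3 to the remainder.
  leading term x_2^2: no divisor's leading term divides it; move -x_2^2 to the remainder.
  leading term x_2: no divisor's leading term divides it; move x_2 to the remainder.
  remainder x_2^3 - x_2^2 + x_2 ≠ 0; add k_3 = x_2^3 - x_2^2 + x_2 to the basis.

The other S-polynomials (S(h_1,k_3), S(h_2,k_3)) all reduce to 0 modulo the current basis, so we have a Gröbner basis.
Inter-reduce: drop elements whose leading term is divisible by another's, tail-reduce, and make monic.
Reduced Gröbner basis: {x_1^2 - x_1 + x_2^2 + x_2, x_1x_2 + x_1 - x_2^2 + x_2 - 1, x_2^3 - x_2^2 + x_2}.

Same reduced basis, so the two generating sets span the same ideal.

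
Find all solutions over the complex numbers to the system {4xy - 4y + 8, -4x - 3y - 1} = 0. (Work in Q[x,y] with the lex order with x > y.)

Compute a lex Gröbner basis by Buchberger's algorithm.
f_1 = 4xy - 4y + 8, LT = xy.
f_2 = -4x - 3y - 1, LT = x.

S(f_1,f_2): lcm = xy. S = -3/4y^2 - 5/4y + 2.
  reduce S modulo (f_1, f_2):
  remainder -3/4y^2 - 5/4y + 2 ≠ 0; add h_3 = -3/4y^2 - 5/4y + 2 to the basis.

The other S-polynomials (S(f_1,h_3), S(f_2,h_3)) all reduce to 0 modulo the current basis, so we have a Gröbner basis.
Inter-reduce: drop elements whose leading term is divisible by another's, tail-reduce, and make monic.
Reduced Gröbner basis: {x + 3/4y + 1/4, y^2 + 5/3y - 8/3}.

Elimination: the polynomial y^2 + 5/3y - 8/3 lies in the elimination ideal for y, so y ∈ {-8/3, 1}. For each such y, the remaining basis elements (now univariate) give the rest of the solution.
  y = -8/3: the earlier basis element becomes x - 7/4 = 0, giving x = 7/4 — point (7/4, -8/3).
  y = 1: the earlier basis element becomes x + 1 = 0, giving x = -1 — point (-1, 1).

{(7/4, -8/3), (-1, 1)}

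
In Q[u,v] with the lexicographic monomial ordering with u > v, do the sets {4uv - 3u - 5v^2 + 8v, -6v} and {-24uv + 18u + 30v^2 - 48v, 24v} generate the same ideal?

For a fixed monomial order, each ideal has a unique reduced Gröbner basis; comparing bases decides equality.
Buchberger on the first generating set:
f_1 = 4uv - 3u - 5v^2 + 8v, LT = uv.
f_2 = -6v, LT = v.

S(f_1,f_2): lcm = uv. S = -3/4u - 5/4v^2 + 2v.
  leading term u: no divisor's leading term divides it; move -3/4u to the remainder.
  leading term v^2: subtract (5/24v)·f_2 from -5/4v^2 + 2v → 2v
  leading term v: subtract (-1/3)·f_2 from 2v → 0
  remainder -3/4u ≠ 0; add g_3 = -3/4u to the basis.

The other S-polynomials (S(f_1,g_3), S(f_2,g_3)) all reduce to 0 modulo the current basis, so we have a Gröbner basis.
Inter-reduce: drop elements whose leading term is divisible by another's, tail-reduce, and make monic.
Reduced Gröbner basis: {u, v}.

Buchberger on the second generating set:
h_1 = -24uv + 18u + 30v^2 - 48v, LT = uv.
h_2 = 24v, LT = v.

S(h_1,h_2): lcm = uv. S = -3/4u - 5/4v^2 + 2v.
  leading term u: no divisor's leading term divides it; move -3/4u to the remainder.
  leading term v^2: subtract (-5/96v)·h_2 from -5/4v^2 + 2v → 2v
  leading term v: subtract (1/12)·h_2 from 2v → 0
  remainder -3/4u ≠ 0; add k_3 = -3/4u to the basis.

The other S-polynomials (S(h_1,k_3), S(h_2,k_3)) all reduce to 0 modulo the current basis, so we have a Gröbner basis.
Inter-reduce: drop elements whose leading term is divisible by another's, tail-reduce, and make monic.
Reduced Gröbner basis: {u, v}.

These coincide, so the ideals are equal.

Yes, the ideals are equal.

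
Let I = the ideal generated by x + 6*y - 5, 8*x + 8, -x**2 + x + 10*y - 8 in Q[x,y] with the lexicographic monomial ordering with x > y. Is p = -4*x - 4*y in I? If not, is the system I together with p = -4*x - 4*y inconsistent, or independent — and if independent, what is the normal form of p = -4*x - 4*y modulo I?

First compute the reduced Gröbner basis of I by Buchberger's algorithm.
f_1 = x + 6*y - 5, LT = x.
f_2 = 8*x + 8, LT = x.
f_3 = -x**2 + x + 10*y - 8, LT = x**2.

S(f_1,f_2): lcm = x. S = 6*y - 6.
  reduce S modulo (f_1, f_2, f_3):
  remainder 6*y - 6 ≠ 0; add h_4 = 6*y - 6 to the basis.

The other S-polynomials (S(f_1,f_3), S(f_2,f_3), S(f_1,h_4), S(f_2,h_4), S(f_3,h_4)) all reduce to 0 modulo the current basis, so we have a Gröbner basis.
Inter-reduce: drop elements whose leading term is divisible by another's, tail-reduce, and make monic.
Reduced Gröbner basis: {x + 1, y - 1}.
Label its elements g_1 = x + 1, g_2 = y - 1.

Reduce p = -4*x - 4*y modulo G:
  leading term x: subtract (-4)·g_1 from -4*x - 4*y → -4*y + 4
  leading term y: subtract (-4)·g_2 from -4*y + 4 → 0
  normal form = 0.
Since the normal form is 0, p ∈ I.

-4*x - 4*y lies in I (it reduces to 0).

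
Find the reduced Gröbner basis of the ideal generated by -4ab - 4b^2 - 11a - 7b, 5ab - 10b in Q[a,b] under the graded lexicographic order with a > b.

G = {a^2 - 2a, ab - 2b, b^2 + 11/4a + 15/4b}

f_1 = -4ab - 4b^2 - 11a - 7b, LT = ab.
f_2 = 5ab - 10b, LT = ab.

S(f_1,f_2): lcm = ab. S = b^2 + 11/4a + 15/4b.
  leading term b^2: no divisor's leading term divides it; move b^2 to the remainder.
  leading term a: no divisor's leading term divides it; move 11/4a to the remainder.
  leading term b: no divisor's leading term divides it; move 15/4b to the remainder.
  remainder b^2 + 11/4a + 15/4b ≠ 0; add g_3 = b^2 + 11/4a + 15/4b to the basis.

S(f_1,g_3): lcm = ab^2. S = b^3 - 11/4a^2 - ab + 7/4b^2.
  leading term b^3: subtract (b)·g_3 from b^3 - 11/4a^2 - ab + 7/4b^2 → -11/4a^2 - 15/4ab - 2b^2
  leading term a^2: no divisor's leading term divides it; move -11/4a^2 to the remainder.
  leading term ab: subtract (15/16)·f_1 from -15/4ab - 2b^2 → 7/4b^2 + 165/16a + 105/16b
  leading term b^2: subtract (7/4)·g_3 from 7/4b^2 + 165/16a + 105/16b → 11/2a
  leading term a: no divisor's leading term divides it; move 11/2a to the remainder.
  remainder -11/4a^2 + 11/2a ≠ 0; add g_4 = -11/4a^2 + 11/2a to the basis.

The other S-polynomials (S(f_2,g_3), S(f_1,g_4), S(f_2,g_4), S(g_3,g_4)) all reduce to 0 modulo the current basis, so we have a Gröbner basis.
Inter-reduce: drop elements whose leading term is divisible by another's, tail-reduce, and make monic.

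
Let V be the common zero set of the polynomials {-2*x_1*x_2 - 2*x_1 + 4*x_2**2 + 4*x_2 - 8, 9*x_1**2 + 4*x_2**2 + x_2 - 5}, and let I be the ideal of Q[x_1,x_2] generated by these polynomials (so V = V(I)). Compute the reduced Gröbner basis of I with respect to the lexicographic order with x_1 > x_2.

This is the nonlinear analogue of row-reducing a linear system.

f_1 = -2*x_1*x_2 - 2*x_1 + 4*x_2**2 + 4*x_2 - 8, LT = x_1*x_2.
f_2 = 9*x_1**2 + 4*x_2**2 + x_2 - 5, LT = x_1**2.

S(f_1,f_2): lcm = x_1**2*x_2. S = x_1**2 - 2*x_1*x_2**2 - 2*x_1*x_2 + 4*x_1 - 4/9*x_2**3 - 1/9*x_2**2 + 5/9*x_2.
  reduce S modulo (f_1, f_2):
  remainder 4*x_1 - 40/9*x_2**3 - 41/9*x_2**2 + 76/9*x_2 + 5/9 ≠ 0; add g_3 = 4*x_1 - 40/9*x_2**3 - 41/9*x_2**2 + 76/9*x_2 + 5/9 to the basis.

S(f_1,g_3): lcm = x_1*x_2. S = x_1 + 10/9*x_2**4 + 41/36*x_2**3 - 37/9*x_2**2 - 77/36*x_2 + 4.
  reduce S modulo (f_1, f_2, g_3):
  remainder 10/9*x_2**4 + 9/4*x_2**3 - 107/36*x_2**2 - 17/4*x_2 + 139/36 ≠ 0; add g_4 = 10/9*x_2**4 + 9/4*x_2**3 - 107/36*x_2**2 - 17/4*x_2 + 139/36 to the basis.

The other S-polynomials (S(f_2,g_3), S(f_1,g_4), S(f_2,g_4), S(g_3,g_4)) all reduce to 0 modulo the current basis, so we have a Gröbner basis.
Inter-reduce: drop elements whose leading term is divisible by another's, tail-reduce, and make monic.

G = {x_1 - 10/9*x_2**3 - 41/36*x_2**2 + 19/9*x_2 + 5/36, x_2**4 + 81/40*x_2**3 - 107/40*x_2**2 - 153/40*x_2 + 139/40}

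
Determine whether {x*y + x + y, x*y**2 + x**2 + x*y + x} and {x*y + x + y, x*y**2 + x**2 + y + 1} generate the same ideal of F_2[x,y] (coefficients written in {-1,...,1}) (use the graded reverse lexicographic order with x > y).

No, the ideals differ.

Two ideals are equal iff their reduced Gröbner bases coincide (the reduced basis is unique for a fixed ordering).
Buchberger on the first generating set:
f_1 = x*y + x + y, LT = x*y.
f_2 = x*y**2 + x**2 + x*y + x, LT = x*y**2.

S(f_1,f_2): lcm = x*y**2. S = x**2 + y**2 + x.
  reduce S modulo (f_1, f_2):
  remainder x**2 + y**2 + x ≠ 0; add g_3 = x**2 + y**2 + x to the basis.

S(f_1,g_3): lcm = x**2*y. S = y**3 + x**2.
  reduce S modulo (f_1, f_2, g_3):
  remainder y**3 + y**2 + x ≠ 0; add g_4 = y**3 + y**2 + x to the basis.

The other S-polynomials (S(f_2,g_3), S(f_1,g_4), S(f_2,g_4), S(g_3,g_4)) all reduce to 0 modulo the current basis, so we have a Gröbner basis.
Inter-reduce: drop elements whose leading term is divisible by another's, tail-reduce, and make monic.
Reduced Gröbner basis: {y**3 + y**2 + x, x**2 + y**2 + x, x*y + x + y}.

Buchberger on the second generating set:
h_1 = x*y + x + y, LT = x*y.
h_2 = x*y**2 + x**2 + y + 1, LT = x*y**2.

S(h_1,h_2): lcm = x*y**2. S = x**2 + x*y + y**2 + y + 1.
  reduce S modulo (h_1, h_2):
  remainder x**2 + y**2 + x + 1 ≠ 0; add k_3 = x**2 + y**2 + x + 1 to the basis.

S(h_1,k_3): lcm = x**2*y. S = y**3 + x**2 + y.
  reduce S modulo (h_1, h_2, k_3):
  remainder y**3 + y**2 + x + y + 1 ≠ 0; add k_4 = y**3 + y**2 + x + y + 1 to the basis.

The other S-polynomials (S(h_2,k_3), S(h_1,k_4), S(h_2,k_4), S(k_3,k_4)) all reduce to 0 modulo the current basis, so we have a Gröbner basis.
Inter-reduce: drop elements whose leading term is divisible by another's, tail-reduce, and make monic.
Reduced Gröbner basis: {y**3 + y**2 + x + y + 1, x**2 + y**2 + x + 1, x*y + x + y}.

These differ, so the ideals are not equal.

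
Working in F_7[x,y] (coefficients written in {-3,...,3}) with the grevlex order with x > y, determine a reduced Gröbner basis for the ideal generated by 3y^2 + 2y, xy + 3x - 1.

G = {x + 2, y}

The reduced Gröbner basis is the canonical form of the ideal for this ordering.

f_1 = 3y^2 + 2y, LT = y^2.
f_2 = xy + 3x - 1, LT = xy.

S(f_1,f_2): lcm = xy^2. S = y.
  reduce S modulo (f_1, f_2):
  remainder y ≠ 0; add g_3 = y to the basis.

S(f_2,g_3): lcm = xy. S = 3x - 1.
  reduce S modulo (f_1, f_2, g_3):
  remainder 3x - 1 ≠ 0; add g_4 = 3x - 1 to the basis.

The other S-polynomials (S(f_1,g_3), S(f_1,g_4), S(f_2,g_4), S(g_3,g_4)) all reduce to 0 modulo the current basis, so we have a Gröbner basis.
Inter-reduce: drop elements whose leading term is divisible by another's, tail-reduce, and make monic.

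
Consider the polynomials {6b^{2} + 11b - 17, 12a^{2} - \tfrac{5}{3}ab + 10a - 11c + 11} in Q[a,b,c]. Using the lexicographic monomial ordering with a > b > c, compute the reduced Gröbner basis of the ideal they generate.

f_1 = 6b^{2} + 11b - 17, LT = b^{2}.
f_2 = 12a^{2} - \tfrac{5}{3}ab + 10a - 11c + 11, LT = a^{2}.

S(f_1,f_2): leading monomials are coprime, so the S-polynomial reduces to 0 (Buchberger's first criterion).
Every S-polynomial of the final basis reduces to 0, so we have a Gröbner basis.

G = {a^{2} - \tfrac{5}{36}ab + \tfrac{5}{6}a - \tfrac{11}{12}c + \tfrac{11}{12}, b^{2} + \tfrac{11}{6}b - \tfrac{17}{6}}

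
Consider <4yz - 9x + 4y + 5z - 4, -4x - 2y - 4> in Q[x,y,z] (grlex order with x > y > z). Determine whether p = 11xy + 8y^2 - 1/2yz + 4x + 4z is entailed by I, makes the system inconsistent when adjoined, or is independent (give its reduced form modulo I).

11xy + 8y^2 - 1/2yz + 4x + 4z is independent of I; its normal form modulo I is 5/2y^2 - 191/16y + 37/8z - 27/8.

First compute the reduced Gröbner basis of I by Buchberger's algorithm.
f_1 = 4yz - 9x + 4y + 5z - 4, LT = yz.
f_2 = -4x - 2y - 4, LT = x.

The S-polynomials (S(f_1,f_2)) all reduce to 0 modulo the current basis, so we have a Gröbner basis.
Inter-reduce: drop elements whose leading term is divisible by another's, tail-reduce, and make monic.
Reduced Gröbner basis: {yz + 17/8y + 5/4z + 5/4, x + 1/2y + 1}.
Label its elements g_1 = yz + 17/8y + 5/4z + 5/4, g_2 = x + 1/2y + 1.

Reduce p = 11xy + 8y^2 - 1/2yz + 4x + 4z modulo G:
  leading term xy: subtract (11y)·g_2 from 11xy + 8y^2 - 1/2yz + 4x + 4z → 5/2y^2 - 1/2yz + 4x - 11y + 4z
  leading term y^2: no divisor's leading term divides it; move 5/2y^2 to the remainder.
  leading term yz: subtract (-1/2)·g_1 from -1/2yz + 4x - 11y + 4z → 4x - 159/16y + 37/8z + 5/8
  leading term x: subtract (4)·g_2 from 4x - 159/16y + 37/8z + 5/8 → -191/16y + 37/8z - 27/8
  leading term y: no divisor's leading term divides it; move -191/16y to the remainder.
  leading term z: no divisor's leading term divides it; move 37/8z to the remainder.
  leading term 1: no divisor's leading term divides it; move -27/8 to the remainder.
  normal form = 5/2y^2 - 191/16y + 37/8z - 27/8.
The normal form is nonzero, so p ∉ I. Since p minus its normal form lies in I, I + (p) = I + (r) where r = 5/2y^2 - 191/16y + 37/8z - 27/8; decide whether this ideal is the whole ring.
Run Buchberger on G together with r (pairs among the g_i already reduce to 0 since G is a Gröbner basis):
g_1 = yz + 17/8y + 5/4z + 5/4, LT = yz.
g_2 = x + 1/2y + 1, LT = x.
r = 5/2y^2 - 191/16y + 37/8z - 27/8, LT = y^2.

S(g_1,r): lcm = y^2z. S = 17/8y^2 + 241/40yz - 37/20z^2 + 5/4y + 27/20z.
  reduce S modulo (g_1, g_2, r):
  remainder -37/20z^2 - 45/32y - 809/80z - 373/80 ≠ 0; add m_4 = -37/20z^2 - 45/32y - 809/80z - 373/80 to the basis.

The other S-polynomials (S(g_1,g_2), S(g_2,r), S(g_1,m_4), S(g_2,m_4), S(r,m_4)) all reduce to 0 modulo the current basis, so we have a Gröbner basis.
Inter-reduce: drop elements whose leading term is divisible by another's, tail-reduce, and make monic.
Reduced Gröbner basis: {y^2 - 191/40y + 37/20z - 27/20, yz + 17/8y + 5/4z + 5/4, z^2 + 225/296y + 809/148z + 373/148, x + 1/2y + 1}.
The reduced Gröbner basis of I + (p) is {y^2 - 191/40y + 37/20z - 27/20, yz + 17/8y + 5/4z + 5/4, z^2 + 225/296y + 809/148z + 373/148, x + 1/2y + 1} ≠ {1}, a proper ideal, so the enlarged system stays consistent: p is independent of I, with normal form 5/2y^2 - 191/16y + 37/8z - 27/8.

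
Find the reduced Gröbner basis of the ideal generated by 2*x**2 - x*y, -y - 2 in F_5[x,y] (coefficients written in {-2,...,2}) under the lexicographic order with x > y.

G = {x**2 + x, y + 2}

This is the nonlinear analogue of row-reducing a linear system.

f_1 = 2*x**2 - x*y, LT = x**2.
f_2 = -y - 2, LT = y.

The S-polynomials (S(f_1,f_2)) all reduce to 0 modulo the current basis, so we have a Gröbner basis.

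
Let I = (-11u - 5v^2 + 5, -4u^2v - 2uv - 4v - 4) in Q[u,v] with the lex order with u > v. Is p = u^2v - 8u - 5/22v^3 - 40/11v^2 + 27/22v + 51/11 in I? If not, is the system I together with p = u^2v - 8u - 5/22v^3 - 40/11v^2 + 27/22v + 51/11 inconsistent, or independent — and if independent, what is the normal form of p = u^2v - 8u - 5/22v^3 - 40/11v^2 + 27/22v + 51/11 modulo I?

u^2v - 8u - 5/22v^3 - 40/11v^2 + 27/22v + 51/11 lies in I (it reduces to 0).

First compute the reduced Gröbner basis of I by Buchberger's algorithm.
f_1 = -11u - 5v^2 + 5, LT = u.
f_2 = -4u^2v - 2uv - 4v - 4, LT = u^2v.

S(f_1,f_2): lcm = u^2v. S = 5/11uv^3 - 21/22uv - v - 1.
  leading term uv^3: subtract (-5/121v^3)·f_1 from 5/11uv^3 - 21/22uv - v - 1 → -21/22uv - 25/121v^5 + 25/121v^3 - v - 1
  leading term uv: subtract (21/242v)·f_1 from -21/22uv - 25/121v^5 + 25/121v^3 - v - 1 → -25/121v^5 + 155/242v^3 - 347/242v - 1
  leading term v^5: no divisor's leading term divides it; move -25/121v^5 to the remainder.
  leading term v^3: no divisor's leading term divides it; move 155/242v^3 to the remainder.
  leading term v: no divisor's leading term divides it; move -347/242v to the remainder.
  leading term 1: no divisor's leading term divides it; move -1 to the remainder.
  remainder -25/121v^5 + 155/242v^3 - 347/242v - 1 ≠ 0; add h_3 = -25/121v^5 + 155/242v^3 - 347/242v - 1 to the basis.

The other S-polynomials (S(f_1,h_3), S(f_2,h_3)) all reduce to 0 modulo the current basis, so we have a Gröbner basis.
Inter-reduce: drop elements whose leading term is divisible by another's, tail-reduce, and make monic.
Reduced Gröbner basis: {u + 5/11v^2 - 5/11, v^5 - 31/10v^3 + 347/50v + 121/25}.
Label its elements g_1 = u + 5/11v^2 - 5/11, g_2 = v^5 - 31/10v^3 + 347/50v + 121/25.

Reduce p = u^2v - 8u - 5/22v^3 - 40/11v^2 + 27/22v + 51/11 modulo G:
  leading term u^2v: subtract (uv)·g_1 from u^2v - 8u - 5/22v^3 - 40/11v^2 + 27/22v + 51/11 → -5/11uv^3 + 5/11uv - 8u - 5/22v^3 - 40/11v^2 + 27/22v + 51/11
  leading term uv^3: subtract (-5/11v^3)·g_1 from -5/11uv^3 + 5/11uv - 8u - 5/22v^3 - 40/11v^2 + 27/22v + 51/11 → 5/11uv - 8u + 25/121v^5 - 105/242v^3 - 40/11v^2 + 27/22v + 51/11
  leading term uv: subtract (5/11v)·g_1 from 5/11uv - 8u + 25/121v^5 - 105/242v^3 - 40/11v^2 + 27/22v + 51/11 → -8u + 25/121v^5 - 155/242v^3 - 40/11v^2 + 347/242v + 51/11
  leading term u: subtract (-8)·g_1 from -8u + 25/121v^5 - 155/242v^3 - 40/11v^2 + 347/242v + 51/11 → 25/121v^5 - 155/242v^3 + 347/242v + 1
  leading term v^5: subtract (25/121)·g_2 from 25/121v^5 - 155/242v^3 + 347/242v + 1 → 0
  normal form = 0.
Since the normal form is 0, p ∈ I.

The remainder on division by a Gröbner basis is unique — it is the normal form.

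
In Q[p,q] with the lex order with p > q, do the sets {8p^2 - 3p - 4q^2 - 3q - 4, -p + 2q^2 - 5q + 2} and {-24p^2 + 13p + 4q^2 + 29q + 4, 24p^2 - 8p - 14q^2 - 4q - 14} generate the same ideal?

Yes, the ideals are equal.

Equality of ideals is decidable: compute both reduced Gröbner bases (unique for the ordering) and check whether they agree.
Buchberger on the first generating set:
f_1 = 8p^2 - 3p - 4q^2 - 3q - 4, LT = p^2.
f_2 = -p + 2q^2 - 5q + 2, LT = p.

S(f_1,f_2): lcm = p^2. S = 2pq^2 - 5pq + 13/8p - 1/2q^2 - 3/8q - 1/2.
  leading term pq^2: subtract (-2q^2)·f_2 from 2pq^2 - 5pq + 13/8p - 1/2q^2 - 3/8q - 1/2 → -5pq + 13/8p + 4q^4 - 10q^3 + 7/2q^2 - 3/8q - 1/2
  leading term pq: subtract (5q)·f_2 from -5pq + 13/8p + 4q^4 - 10q^3 + 7/2q^2 - 3/8q - 1/2 → 13/8p + 4q^4 - 20q^3 + 57/2q^2 - 83/8q - 1/2
  leading term p: subtract (-13/8)·f_2 from 13/8p + 4q^4 - 20q^3 + 57/2q^2 - 83/8q - 1/2 → 4q^4 - 20q^3 + 127/4q^2 - 37/2q + 11/4
  leading term q^4: no divisor's leading term divides it; move 4q^4 to the remainder.
  leading term q^3: no divisor's leading term divides it; move -20q^3 to the remainder.
  leading term q^2: no divisor's leading term divides it; move 127/4q^2 to the remainder.
  leading term q: no divisor's leading term divides it; move -37/2q to the remainder.
  leading term 1: no divisor's leading term divides it; move 11/4 to the remainder.
  remainder 4q^4 - 20q^3 + 127/4q^2 - 37/2q + 11/4 ≠ 0; add g_3 = 4q^4 - 20q^3 + 127/4q^2 - 37/2q + 11/4 to the basis.

The other S-polynomials (S(f_1,g_3), S(f_2,g_3)) all reduce to 0 modulo the current basis, so we have a Gröbner basis.
Inter-reduce: drop elements whose leading term is divisible by another's, tail-reduce, and make monic.
Reduced Gröbner basis: {p - 2q^2 + 5q - 2, q^4 - 5q^3 + 127/16q^2 - 37/8q + 11/16}.

Buchberger on the second generating set:
h_1 = -24p^2 + 13p + 4q^2 + 29q + 4, LT = p^2.
h_2 = 24p^2 - 8p - 14q^2 - 4q - 14, LT = p^2.

S(h_1,h_2): lcm = p^2. S = -5/24p + 5/12q^2 - 25/24q + 5/12.
  leading term p: no divisor's leading term divides it; move -5/24p to the remainder.
  leading term q^2: no divisor's leading term divides it; move 5/12q^2 to the remainder.
  leading term q: no divisor's leading term divides it; move -25/24q to the remainder.
  leading term 1: no divisor's leading term divides it; move 5/12 to the remainder.
  remainder -5/24p + 5/12q^2 - 25/24q + 5/12 ≠ 0; add k_3 = -5/24p + 5/12q^2 - 25/24q + 5/12 to the basis.

S(h_1,k_3): lcm = p^2. S = 2pq^2 - 5pq + 35/24p - 1/6q^2 - 29/24q - 1/6.
  leading term pq^2: subtract (-48/5q^2)·k_3 from 2pq^2 - 5pq + 35/24p - 1/6q^2 - 29/24q - 1/6 → -5pq + 35/24p + 4q^4 - 10q^3 + 23/6q^2 - 29/24q - 1/6
  leading term pq: subtract (24q)·k_3 from -5pq + 35/24p + 4q^4 - 10q^3 + 23/6q^2 - 29/24q - 1/6 → 35/24p + 4q^4 - 20q^3 + 173/6q^2 - 269/24q - 1/6
  leading term p: subtract (-7)·k_3 from 35/24p + 4q^4 - 20q^3 + 173/6q^2 - 269/24q - 1/6 → 4q^4 - 20q^3 + 127/4q^2 - 37/2q + 11/4
  leading term q^4: no divisor's leading term divides it; move 4q^4 to the remainder.
  leading term q^3: no divisor's leading term divides it; move -20q^3 to the remainder.
  leading term q^2: no divisor's leading term divides it; move 127/4q^2 to the remainder.
  leading term q: no divisor's leading term divides it; move -37/2q to the remainder.
  leading term 1: no divisor's leading term divides it; move 11/4 to the remainder.
  remainder 4q^4 - 20q^3 + 127/4q^2 - 37/2q + 11/4 ≠ 0; add k_4 = 4q^4 - 20q^3 + 127/4q^2 - 37/2q + 11/4 to the basis.

The other S-polynomials (S(h_2,k_3), S(h_1,k_4), S(h_2,k_4), S(k_3,k_4)) all reduce to 0 modulo the current basis, so we have a Gröbner basis.
Inter-reduce: drop elements whose leading term is divisible by another's, tail-reduce, and make monic.
Reduced Gröbner basis: {p - 2q^2 + 5q - 2, q^4 - 5q^3 + 127/16q^2 - 37/8q + 11/16}.

The two bases agree; hence the ideals are identical.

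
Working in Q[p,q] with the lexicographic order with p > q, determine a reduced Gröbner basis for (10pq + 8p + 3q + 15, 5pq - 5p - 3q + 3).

G = {p + \tfrac{1}{2}q + \tfrac{1}{2}, q^{2} + \tfrac{6}{5}q - \tfrac{11}{5}}

The reduced Gröbner basis is the canonical form of the ideal for this ordering.

f_1 = 10pq + 8p + 3q + 15, LT = pq.
f_2 = 5pq - 5p - 3q + 3, LT = pq.

S(f_1,f_2): lcm = pq. S = \tfrac{9}{5}p + \tfrac{9}{10}q + \tfrac{9}{10}.
  leading term p: no divisor's leading term divides it; move \tfrac{9}{5}p to the remainder.
  leading term q: no divisor's leading term divides it; move \tfrac{9}{10}q to the remainder.
  leading term 1: no divisor's leading term divides it; move \tfrac{9}{10} to the remainder.
  remainder \tfrac{9}{5}p + \tfrac{9}{10}q + \tfrac{9}{10} ≠ 0; add g_3 = \tfrac{9}{5}p + \tfrac{9}{10}q + \tfrac{9}{10} to the basis.

S(f_1,g_3): lcm = pq. S = \tfrac{4}{5}p - \tfrac{1}{2}q^{2} - \tfrac{1}{5}q + \tfrac{3}{2}.
  leading term p: subtract (\tfrac{4}{9})·g_3 from \tfrac{4}{5}p - \tfrac{1}{2}q^{2} - \tfrac{1}{5}q + \tfrac{3}{2} → -\tfrac{1}{2}q^{2} - \tfrac{3}{5}q + \tfrac{11}{10}
  leading term q^{2}: no divisor's leading term divides it; move -\tfrac{1}{2}q^{2} to the remainder.
  leading term q: no divisor's leading term divides it; move -\tfrac{3}{5}q to the remainder.
  leading term 1: no divisor's leading term divides it; move \tfrac{11}{10} to the remainder.
  remainder -\tfrac{1}{2}q^{2} - \tfrac{3}{5}q + \tfrac{11}{10} ≠ 0; add g_4 = -\tfrac{1}{2}q^{2} - \tfrac{3}{5}q + \tfrac{11}{10} to the basis.

The other S-polynomials (S(f_2,g_3), S(f_1,g_4), S(f_2,g_4), S(g_3,g_4)) all reduce to 0 modulo the current basis, so we have a Gröbner basis.
Inter-reduce: drop elements whose leading term is divisible by another's, tail-reduce, and make monic.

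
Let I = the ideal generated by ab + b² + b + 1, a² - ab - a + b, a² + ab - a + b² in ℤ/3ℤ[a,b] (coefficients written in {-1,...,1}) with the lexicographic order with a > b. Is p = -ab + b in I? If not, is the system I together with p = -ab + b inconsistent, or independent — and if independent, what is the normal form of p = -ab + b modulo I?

-ab + b lies in I (it reduces to 0).

First compute the reduced Gröbner basis of I by Buchberger's algorithm.
f_1 = ab + b² + b + 1, LT = ab.
f_2 = a² - ab - a + b, LT = a².
f_3 = a² + ab - a + b², LT = a².

S(f_1,f_2): lcm = a²b. S = -ab² - ab + a - b².
  leading term ab²: subtract (-b)·f_1 from -ab² - ab + a - b² → -ab + a + b³ + b
  leading term ab: subtract (-1)·f_1 from -ab + a + b³ + b → a + b³ + b² - b + 1
  leading term a: no divisor's leading term divides it; move a to the remainder.
  leading term b³: no divisor's leading term divides it; move b³ to the remainder.
  leading term b²: no divisor's leading term divides it; move b² to the remainder.
  leading term b: no divisor's leading term divides it; move -b to the remainder.
  leading term 1: no divisor's leading term divides it; move 1 to the remainder.
  remainder a + b³ + b² - b + 1 ≠ 0; add h_4 = a + b³ + b² - b + 1 to the basis.

S(f_1,f_3): lcm = a²b. S = -ab + a - b³.
  leading term ab: subtract (-1)·f_1 from -ab + a - b³ → a - b³ + b² + b + 1
  leading term a: subtract (1)·h_4 from a - b³ + b² + b + 1 → b³ - b
  leading term b³: no divisor's leading term divides it; move b³ to the remainder.
  leading term b: no divisor's leading term divides it; move -b to the remainder.
  remainder b³ - b ≠ 0; add h_5 = b³ - b to the basis.

S(f_2,f_3): lcm = a². S = ab - b² + b.
  leading term ab: subtract (1)·f_1 from ab - b² + b → b² - 1
  leading term b²: no divisor's leading term divides it; move b² to the remainder.
  leading term 1: no divisor's leading term divides it; move -1 to the remainder.
  remainder b² - 1 ≠ 0; add h_6 = b² - 1 to the basis.

S(f_1,h_4): lcm = ab. S = -b⁴ - b³ - b² + 1.
  leading term b⁴: subtract (-b)·h_5 from -b⁴ - b³ - b² + 1 → -b³ + b² + 1
  leading term b³: subtract (-1)·h_5 from -b³ + b² + 1 → b² - b + 1
  leading term b²: subtract (1)·h_6 from b² - b + 1 → -b - 1
  leading term b: no divisor's leading term divides it; move -b to the remainder.
  leading term 1: no divisor's leading term divides it; move -1 to the remainder.
  remainder -b - 1 ≠ 0; add h_7 = -b - 1 to the basis.

S(f_2,h_4): lcm = a². S = -ab³ - ab² + a + b.
  leading term ab³: subtract (-b²)·f_1 from -ab³ - ab² + a + b → -ab² + a + b⁴ + b³ + b² + b
  leading term ab²: subtract (-b)·f_1 from -ab² + a + b⁴ + b³ + b² + b → a + b⁴ - b³ - b² - b
  leading term a: subtract (1)·h_4 from a + b⁴ - b³ - b² - b → b⁴ + b³ + b² - 1
  leading term b⁴: subtract (b)·h_5 from b⁴ + b³ + b² - 1 → b³ - b² - 1
  leading term b³: subtract (1)·h_5 from b³ - b² - 1 → -b² + b - 1
  leading term b²: subtract (-1)·h_6 from -b² + b - 1 → b + 1
  leading term b: subtract (-1)·h_7 from b + 1 → 0
  remainder 0.

S(f_3,h_4): lcm = a². S = -ab³ - ab² - ab + a + b².
  leading term ab³: subtract (-b²)·f_1 from -ab³ - ab² - ab + a + b² → -ab² - ab + a + b⁴ + b³ - b²
  leading term ab²: subtract (-b)·f_1 from -ab² - ab + a + b⁴ + b³ - b² → -ab + a + b⁴ - b³ + b
  leading term ab: subtract (-1)·f_1 from -ab + a + b⁴ - b³ + b → a + b⁴ - b³ + b² - b + 1
  leading term a: subtract (1)·h_4 from a + b⁴ - b³ + b² - b + 1 → b⁴ + b³
  leading term b⁴: subtract (b)·h_5 from b⁴ + b³ → b³ + b²
  leading term b³: subtract (1)·h_5 from b³ + b² → b² + b
  leading term b²: subtract (1)·h_6 from b² + b → b + 1
  leading term b: subtract (-1)·h_7 from b + 1 → 0
  remainder 0.

S(f_1,h_5): lcm = ab³. S = ab + b⁴ + b³ + b².
  leading term ab: subtract (1)·f_1 from ab + b⁴ + b³ + b² → b⁴ + b³ - b - 1
  leading term b⁴: subtract (b)·h_5 from b⁴ + b³ - b - 1 → b³ + b² - b - 1
  leading term b³: subtract (1)·h_5 from b³ + b² - b - 1 → b² - 1
  leading term b²: subtract (1)·h_6 from b² - 1 → 0
  remainder 0.

S(f_2,h_5): leading monomials are coprime, so the S-polynomial reduces to 0 (Buchberger's first criterion).
S(f_3,h_5): leading monomials are coprime, so the S-polynomial reduces to 0 (Buchberger's first criterion).
S(h_4,h_5): leading monomials are coprime, so the S-polynomial reduces to 0 (Buchberger's first criterion).
S(f_1,h_6): lcm = ab². S = a + b³ + b² + b.
  leading term a: subtract (1)·h_4 from a + b³ + b² + b → -b - 1
  leading term b: subtract (1)·h_7 from -b - 1 → 0
  remainder 0.

S(f_2,h_6): leading monomials are coprime, so the S-polynomial reduces to 0 (Buchberger's first criterion).
S(f_3,h_6): leading monomials are coprime, so the S-polynomial reduces to 0 (Buchberger's first criterion).
S(h_4,h_6): leading monomials are coprime, so the S-polynomial reduces to 0 (Buchberger's first criterion).
S(h_5,h_6): lcm = b³. S = 0.
  remainder 0.

S(f_1,h_7): lcm = ab. S = -a + b² + b + 1.
  leading term a: subtract (-1)·h_4 from -a + b² + b + 1 → b³ - b² - 1
  leading term b³: subtract (1)·h_5 from b³ - b² - 1 → -b² + b - 1
  leading term b²: subtract (-1)·h_6 from -b² + b - 1 → b + 1
  leading term b: subtract (-1)·h_7 from b + 1 → 0
  remainder 0.

S(f_2,h_7): leading monomials are coprime, so the S-polynomial reduces to 0 (Buchberger's first criterion).
S(f_3,h_7): leading monomials are coprime, so the S-polynomial reduces to 0 (Buchberger's first criterion).
S(h_4,h_7): leading monomials are coprime, so the S-polynomial reduces to 0 (Buchberger's first criterion).
S(h_5,h_7): lcm = b³. S = -b² - b.
  leading term b²: subtract (-1)·h_6 from -b² - b → -b - 1
  leading term b: subtract (1)·h_7 from -b - 1 → 0
  remainder 0.

S(h_6,h_7): lcm = b². S = -b - 1.
  leading term b: subtract (1)·h_7 from -b - 1 → 0
  remainder 0.

Every S-polynomial of the final basis reduces to 0, so we have a Gröbner basis.
Inter-reduce: drop elements whose leading term is divisible by another's, tail-reduce, and make monic.
Reduced Gröbner basis: {a - 1, b + 1}.
Label its elements g_1 = a - 1, g_2 = b + 1.

Reduce p = -ab + b modulo G:
  leading term ab: subtract (-b)·g_1 from -ab + b → 0
  normal form = 0.
Since the normal form is 0, p ∈ I.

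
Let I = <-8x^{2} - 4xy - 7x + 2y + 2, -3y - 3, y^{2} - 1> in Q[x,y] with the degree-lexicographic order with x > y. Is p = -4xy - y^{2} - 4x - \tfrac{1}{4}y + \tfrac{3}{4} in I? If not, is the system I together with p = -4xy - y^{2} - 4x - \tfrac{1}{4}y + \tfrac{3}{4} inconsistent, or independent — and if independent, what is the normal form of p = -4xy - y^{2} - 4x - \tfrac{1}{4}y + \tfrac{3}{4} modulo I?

First compute the reduced Gröbner basis of I by Buchberger's algorithm.
f_1 = -8x^{2} - 4xy - 7x + 2y + 2, LT = x^{2}.
f_2 = -3y - 3, LT = y.
f_3 = y^{2} - 1, LT = y^{2}.

S(f_1,f_2): leading monomials are coprime, so the S-polynomial reduces to 0 (Buchberger's first criterion).
S(f_1,f_3): leading monomials are coprime, so the S-polynomial reduces to 0 (Buchberger's first criterion).
S(f_2,f_3): lcm = y^{2}. S = y + 1.
  leading term y: subtract (-\tfrac{1}{3})·f_2 from y + 1 → 0
  remainder 0.

Every S-polynomial of the final basis reduces to 0, so we have a Gröbner basis.
Inter-reduce: drop elements whose leading term is divisible by another's, tail-reduce, and make monic.
Reduced Gröbner basis: {x^{2} + \tfrac{3}{8}x, y + 1}.
Label its elements g_1 = x^{2} + \tfrac{3}{8}x, g_2 = y + 1.

Reduce p = -4xy - y^{2} - 4x - \tfrac{1}{4}y + \tfrac{3}{4} modulo G:
  leading term xy: subtract (-4x)·g_2 from -4xy - y^{2} - 4x - \tfrac{1}{4}y + \tfrac{3}{4} → -y^{2} - \tfrac{1}{4}y + \tfrac{3}{4}
  leading term y^{2}: subtract (-y)·g_2 from -y^{2} - \tfrac{1}{4}y + \tfrac{3}{4} → \tfrac{3}{4}y + \tfrac{3}{4}
  leading term y: subtract (\tfrac{3}{4})·g_2 from \tfrac{3}{4}y + \tfrac{3}{4} → 0
  normal form = 0.
Since the normal form is 0, p ∈ I.

-4xy - y^{2} - 4x - \tfrac{1}{4}y + \tfrac{3}{4} lies in I (it reduces to 0).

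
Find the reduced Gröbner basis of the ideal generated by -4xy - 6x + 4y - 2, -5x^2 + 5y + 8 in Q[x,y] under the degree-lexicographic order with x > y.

f_1 = -4xy - 6x + 4y - 2, LT = xy.
f_2 = -5x^2 + 5y + 8, LT = x^2.

S(f_1,f_2): lcm = x^2y. S = 3/2x^2 - xy + y^2 + 1/2x + 8/5y.
  leading term x^2: subtract (-3/10)·f_2 from 3/2x^2 - xy + y^2 + 1/2x + 8/5y → -xy + y^2 + 1/2x + 31/10y + 12/5
  leading term xy: subtract (1/4)·f_1 from -xy + y^2 + 1/2x + 31/10y + 12/5 → y^2 + 2x + 21/10y + 29/10
  leading term y^2: no divisor's leading term divides it; move y^2 to the remainder.
  leading term x: no divisor's leading term divides it; move 2x to the remainder.
  leading term y: no divisor's leading term divides it; move 21/10y to the remainder.
  leading term 1: no divisor's leading term divides it; move 29/10 to the remainder.
  remainder y^2 + 2x + 21/10y + 29/10 ≠ 0; add g_3 = y^2 + 2x + 21/10y + 29/10 to the basis.

S(f_1,g_3): lcm = xy^2. S = -2x^2 - 3/5xy - y^2 - 29/10x + 1/2y.
  leading term x^2: subtract (2/5)·f_2 from -2x^2 - 3/5xy - y^2 - 29/10x + 1/2y → -3/5xy - y^2 - 29/10x - 3/2y - 16/5
  leading term xy: subtract (3/20)·f_1 from -3/5xy - y^2 - 29/10x - 3/2y - 16/5 → -y^2 - 2x - 21/10y - 29/10
  leading term y^2: subtract (-1)·g_3 from -y^2 - 2x - 21/10y - 29/10 → 0
  remainder 0.

S(f_2,g_3): leading monomials are coprime, so the S-polynomial reduces to 0 (Buchberger's first criterion).
Every S-polynomial of the final basis reduces to 0, so we have a Gröbner basis.

G = {x^2 - y - 8/5, xy + 3/2x - y + 1/2, y^2 + 2x + 21/10y + 29/10}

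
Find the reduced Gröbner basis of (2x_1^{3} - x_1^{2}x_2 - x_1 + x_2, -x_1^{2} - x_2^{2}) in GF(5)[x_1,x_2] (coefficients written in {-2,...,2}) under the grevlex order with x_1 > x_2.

G = {x_2^{3} + 2x_1 - 2x_2, x_1^{2} + x_2^{2}, x_1x_2 - 2x_2^{2}}

This is the nonlinear analogue of row-reducing a linear system.

f_1 = 2x_1^{3} - x_1^{2}x_2 - x_1 + x_2, LT = x_1^{3}.
f_2 = -x_1^{2} - x_2^{2}, LT = x_1^{2}.

S(f_1,f_2): lcm = x_1^{3}. S = 2x_1^{2}x_2 - x_1x_2^{2} + 2x_1 - 2x_2.
  reduce S modulo (f_1, f_2):
  remainder -x_1x_2^{2} - 2x_2^{3} + 2x_1 - 2x_2 ≠ 0; add g_3 = -x_1x_2^{2} - 2x_2^{3} + 2x_1 - 2x_2 to the basis.

S(f_2,g_3): lcm = x_1^{2}x_2^{2}. S = -2x_1x_2^{3} + x_2^{4} + 2x_1^{2} - 2x_1x_2.
  reduce S modulo (f_1, f_2, g_3):
  remainder -x_1x_2 + 2x_2^{2} ≠ 0; add g_4 = -x_1x_2 + 2x_2^{2} to the basis.

S(f_1,g_4): lcm = x_1^{3}x_2. S = -x_1^{2}x_2^{2} + 2x_1x_2 - 2x_2^{2}.
  reduce S modulo (f_1, f_2, g_3, g_4):
  remainder x_2^{4} + 2x_2^{2} ≠ 0; add g_5 = x_2^{4} + 2x_2^{2} to the basis.

S(f_2,g_4): lcm = x_1^{2}x_2. S = 2x_1x_2^{2} + x_2^{3}.
  reduce S modulo (f_1, f_2, g_3, g_4, g_5):
  remainder 2x_2^{3} - x_1 + x_2 ≠ 0; add g_6 = 2x_2^{3} - x_1 + x_2 to the basis.

The other S-polynomials (S(f_1,g_3), S(g_3,g_4), S(f_1,g_5), S(f_2,g_5), S(g_3,g_5), S(g_4,g_5), S(f_1,g_6), S(f_2,g_6), S(g_3,g_6), S(g_4,g_6), S(g_5,g_6)) all reduce to 0 modulo the current basis, so we have a Gröbner basis.
Inter-reduce: drop elements whose leading term is divisible by another's, tail-reduce, and make monic.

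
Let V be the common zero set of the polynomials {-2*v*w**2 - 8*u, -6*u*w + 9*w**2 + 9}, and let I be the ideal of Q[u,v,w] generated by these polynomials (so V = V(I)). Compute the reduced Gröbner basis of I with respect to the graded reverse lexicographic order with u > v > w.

G = {v*w**2 + 4*u, u**2 + 3/8*v*w - 9/4*w**2 - 9/4, u*w - 3/2*w**2 - 3/2}

This is the nonlinear analogue of row-reducing a linear system.

f_1 = -2*v*w**2 - 8*u, LT = v*w**2.
f_2 = -6*u*w + 9*w**2 + 9, LT = u*w.

S(f_1,f_2): lcm = u*v*w**2. S = 3/2*v*w**3 + 4*u**2 + 3/2*v*w.
  leading term v*w**3: subtract (-3/4*w)·f_1 from 3/2*v*w**3 + 4*u**2 + 3/2*v*w → 4*u**2 - 6*u*w + 3/2*v*w
  leading term u**2: no divisor's leading term divides it; move 4*u**2 to the remainder.
  leading term u*w: subtract (1)·f_2 from -6*u*w + 3/2*v*w → 3/2*v*w - 9*w**2 - 9
  leading term v*w: no divisor's leading term divides it; move 3/2*v*w to the remainder.
  leading term w**2: no divisor's leading term divides it; move -9*w**2 to the remainder.
  leading term 1: no divisor's leading term divides it; move -9 to the remainder.
  remainder 4*u**2 + 3/2*v*w - 9*w**2 - 9 ≠ 0; add g_3 = 4*u**2 + 3/2*v*w - 9*w**2 - 9 to the basis.

S(f_1,g_3): leading monomials are coprime, so the S-polynomial reduces to 0 (Buchberger's first criterion).
S(f_2,g_3): lcm = u**2*w. S = -3/2*u*w**2 - 3/8*v*w**2 + 9/4*w**3 - 3/2*u + 9/4*w.
  leading term u*w**2: subtract (1/4*w)·f_2 from -3/2*u*w**2 - 3/8*v*w**2 + 9/4*w**3 - 3/2*u + 9/4*w → -3/8*v*w**2 - 3/2*u
  leading term v*w**2: subtract (3/16)·f_1 from -3/8*v*w**2 - 3/2*u → 0
  remainder 0.

Every S-polynomial of the final basis reduces to 0, so we have a Gröbner basis.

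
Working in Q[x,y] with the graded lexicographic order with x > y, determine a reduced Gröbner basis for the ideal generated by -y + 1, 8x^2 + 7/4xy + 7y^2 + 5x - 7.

G = {x^2 + 27/32x, y - 1}

f_1 = -y + 1, LT = y.
f_2 = 8x^2 + 7/4xy + 7y^2 + 5x - 7, LT = x^2.

The S-polynomials (S(f_1,f_2)) all reduce to 0 modulo the current basis, so we have a Gröbner basis.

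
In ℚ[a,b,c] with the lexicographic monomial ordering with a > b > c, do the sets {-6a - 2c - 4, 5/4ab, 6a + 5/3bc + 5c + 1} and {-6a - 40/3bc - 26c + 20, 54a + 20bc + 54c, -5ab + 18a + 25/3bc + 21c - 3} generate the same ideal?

For a fixed monomial order, each ideal has a unique reduced Gröbner basis; comparing bases decides equality.
Buchberger on the first generating set:
f_1 = -6a - 2c - 4, LT = a.
f_2 = 5/4ab, LT = ab.
f_3 = 6a + 5/3bc + 5c + 1, LT = a.

S(f_1,f_2): lcm = ab. S = ⅓bc + ⅔b.
  leading term bc: no divisor's leading term divides it; move ⅓bc to the remainder.
  leading term b: no divisor's leading term divides it; move ⅔b to the remainder.
  remainder ⅓bc + ⅔b ≠ 0; add g_4 = ⅓bc + ⅔b to the basis.

S(f_1,f_3): lcm = a. S = -5/18bc - ½c + ½.
  leading term bc: subtract (-⅚)·g_4 from -5/18bc - ½c + ½ → 5/9b - ½c + ½
  leading term b: no divisor's leading term divides it; move 5/9b to the remainder.
  leading term c: no divisor's leading term divides it; move -½c to the remainder.
  leading term 1: no divisor's leading term divides it; move ½ to the remainder.
  remainder 5/9b - ½c + ½ ≠ 0; add g_5 = 5/9b - ½c + ½ to the basis.

S(f_2,g_5): lcm = ab. S = 9/10ac - 9/10a.
  leading term ac: subtract (-3/20c)·f_1 from 9/10ac - 9/10a → -9/10a - 3/10c² - ⅗c
  leading term a: subtract (3/20)·f_1 from -9/10a - 3/10c² - ⅗c → -3/10c² - 3/10c + ⅗
  leading term c²: no divisor's leading term divides it; move -3/10c² to the remainder.
  leading term c: no divisor's leading term divides it; move -3/10c to the remainder.
  leading term 1: no divisor's leading term divides it; move ⅗ to the remainder.
  remainder -3/10c² - 3/10c + ⅗ ≠ 0; add g_6 = -3/10c² - 3/10c + ⅗ to the basis.

The other S-polynomials (S(f_2,f_3), S(f_1,g_4), S(f_2,g_4), S(f_3,g_4), S(f_1,g_5), S(f_3,g_5), S(g_4,g_5), S(f_1,g_6), S(f_2,g_6), S(f_3,g_6), S(g_4,g_6), S(g_5,g_6)) all reduce to 0 modulo the current basis, so we have a Gröbner basis.
Inter-reduce: drop elements whose leading term is divisible by another's, tail-reduce, and make monic.
Reduced Gröbner basis: {a + ⅓c + ⅔, b - 9/10c + 9/10, c² + c - 2}.

Buchberger on the second generating set:
h_1 = -6a - 40/3bc - 26c + 20, LT = a.
h_2 = 54a + 20bc + 54c, LT = a.
h_3 = -5ab + 18a + 25/3bc + 21c - 3, LT = ab.

S(h_1,h_2): lcm = a. S = 50/27bc + 10/3c - 10/3.
  leading term bc: no divisor's leading term divides it; move 50/27bc to the remainder.
  leading term c: no divisor's leading term divides it; move 10/3c to the remainder.
  leading term 1: no divisor's leading term divides it; move -10/3 to the remainder.
  remainder 50/27bc + 10/3c - 10/3 ≠ 0; add k_4 = 50/27bc + 10/3c - 10/3 to the basis.

S(h_1,h_3): lcm = ab. S = 18/5a + 20/9b²c + 6bc - 10/3b + 21/5c - ⅗.
  leading term a: subtract (-⅗)·h_1 from 18/5a + 20/9b²c + 6bc - 10/3b + 21/5c - ⅗ → 20/9b²c - 2bc - 10/3b - 57/5c + 57/5
  leading term b²c: subtract (6/5b)·k_4 from 20/9b²c - 2bc - 10/3b - 57/5c + 57/5 → -6bc + ⅔b - 57/5c + 57/5
  leading term bc: subtract (-81/25)·k_4 from -6bc + ⅔b - 57/5c + 57/5 → ⅔b - ⅗c + ⅗
  leading term b: no divisor's leading term divides it; move ⅔b to the remainder.
  leading term c: no divisor's leading term divides it; move -⅗c to the remainder.
  leading term 1: no divisor's leading term divides it; move ⅗ to the remainder.
  remainder ⅔b - ⅗c + ⅗ ≠ 0; add k_5 = ⅔b - ⅗c + ⅗ to the basis.

S(h_3,k_4): lcm = abc. S = -27/5ac + 9/5a - 5/3bc² - 21/5c² + ⅗c.
  leading term ac: subtract (9/10c)·h_1 from -27/5ac + 9/5a - 5/3bc² - 21/5c² + ⅗c → 9/5a + 31/3bc² + 96/5c² - 87/5c
  leading term a: subtract (-3/10)·h_1 from 9/5a + 31/3bc² + 96/5c² - 87/5c → 31/3bc² - 4bc + 96/5c² - 126/5c + 6
  leading term bc²: subtract (279/50c)·k_4 from 31/3bc² - 4bc + 96/5c² - 126/5c + 6 → -4bc + ⅗c² - 33/5c + 6
  leading term bc: subtract (-54/25)·k_4 from -4bc + ⅗c² - 33/5c + 6 → ⅗c² + ⅗c - 6/5
  leading term c²: no divisor's leading term divides it; move ⅗c² to the remainder.
  leading term c: no divisor's leading term divides it; move ⅗c to the remainder.
  leading term 1: no divisor's leading term divides it; move -6/5 to the remainder.
  remainder ⅗c² + ⅗c - 6/5 ≠ 0; add k_6 = ⅗c² + ⅗c - 6/5 to the basis.

The other S-polynomials (S(h_2,h_3), S(h_1,k_4), S(h_2,k_4), S(h_1,k_5), S(h_2,k_5), S(h_3,k_5), S(k_4,k_5), S(h_1,k_6), S(h_2,k_6), S(h_3,k_6), S(k_4,k_6), S(k_5,k_6)) all reduce to 0 modulo the current basis, so we have a Gröbner basis.
Inter-reduce: drop elements whose leading term is divisible by another's, tail-reduce, and make monic.
Reduced Gröbner basis: {a + ⅓c + ⅔, b - 9/10c + 9/10, c² + c - 2}.

These coincide, so the ideals are equal.
The same test decides containment: I ⊆ J iff every generator of I reduces to 0 modulo a Gröbner basis of J.

Yes, the ideals are equal.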